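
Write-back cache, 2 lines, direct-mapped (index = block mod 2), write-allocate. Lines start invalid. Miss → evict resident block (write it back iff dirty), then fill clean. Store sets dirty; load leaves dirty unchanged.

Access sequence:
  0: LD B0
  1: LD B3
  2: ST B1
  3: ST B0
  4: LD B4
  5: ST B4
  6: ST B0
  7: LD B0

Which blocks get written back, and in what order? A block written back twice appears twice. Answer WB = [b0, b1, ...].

WB = [0, 4]

0: R B0 -> L0 miss  d=-]
1: R B3 -> L1 miss  d=-]
2: W B1 -> L1 miss  d=D]
3: W B0 -> L0 hit  d=D]
4: R B4 -> L0 miss wb->B0  d=-]
5: W B4 -> L0 hit  d=D]
6: W B0 -> L0 miss wb->B4  d=D]
7: R B0 -> L0 hit  d=D]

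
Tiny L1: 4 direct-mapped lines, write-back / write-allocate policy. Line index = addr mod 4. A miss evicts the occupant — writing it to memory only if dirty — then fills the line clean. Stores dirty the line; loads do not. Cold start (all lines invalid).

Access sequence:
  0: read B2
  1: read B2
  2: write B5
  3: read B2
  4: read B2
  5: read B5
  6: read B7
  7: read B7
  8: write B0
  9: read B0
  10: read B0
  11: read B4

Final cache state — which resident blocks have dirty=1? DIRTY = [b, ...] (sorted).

  0 | R B2 → L2 miss [-]
  1 | R B2 → L2 hit [-]
  2 | W B5 → L1 miss [D]
  3 | R B2 → L2 hit [-]
  4 | R B2 → L2 hit [-]
  5 | R B5 → L1 hit [D]
  6 | R B7 → L3 miss [-]
  7 | R B7 → L3 hit [-]
  8 | W B0 → L0 miss [D]
  9 | R B0 → L0 hit [D]
  10 | R B0 → L0 hit [D]
  11 | R B4 → L0 miss wb→B0 [-]

DIRTY = [5]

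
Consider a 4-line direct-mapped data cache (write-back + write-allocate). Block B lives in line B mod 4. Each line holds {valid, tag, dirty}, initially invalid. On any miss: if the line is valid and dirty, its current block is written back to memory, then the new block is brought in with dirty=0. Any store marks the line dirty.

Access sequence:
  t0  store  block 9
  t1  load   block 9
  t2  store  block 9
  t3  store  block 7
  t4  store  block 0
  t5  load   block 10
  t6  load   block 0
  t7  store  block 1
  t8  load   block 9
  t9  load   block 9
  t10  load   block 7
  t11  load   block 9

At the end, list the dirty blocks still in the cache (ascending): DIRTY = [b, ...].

0: W B9 -> L1 miss  d=D]
1: R B9 -> L1 hit  d=D]
2: W B9 -> L1 hit  d=D]
3: W B7 -> L3 miss  d=D]
4: W B0 -> L0 miss  d=D]
5: R B10 -> L2 miss  d=-]
6: R B0 -> L0 hit  d=D]
7: W B1 -> L1 miss wb->B9  d=D]
8: R B9 -> L1 miss wb->B1  d=-]
9: R B9 -> L1 hit  d=-]
10: R B7 -> L3 hit  d=D]
11: R B9 -> L1 hit  d=-]

DIRTY = [0, 7]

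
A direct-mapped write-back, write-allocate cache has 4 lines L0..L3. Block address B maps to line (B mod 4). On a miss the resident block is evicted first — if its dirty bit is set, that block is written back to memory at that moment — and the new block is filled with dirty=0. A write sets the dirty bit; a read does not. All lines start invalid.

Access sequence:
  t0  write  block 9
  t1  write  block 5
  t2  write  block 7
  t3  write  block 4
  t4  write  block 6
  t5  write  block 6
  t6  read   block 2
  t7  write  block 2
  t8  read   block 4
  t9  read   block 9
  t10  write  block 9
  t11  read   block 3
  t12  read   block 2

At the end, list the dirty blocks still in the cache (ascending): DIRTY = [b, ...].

DIRTY = [2, 4, 9]

0: W B9 → L1 miss [D]
1: W B5 → L1 miss wb→B9 [D]
2: W B7 → L3 miss [D]
3: W B4 → L0 miss [D]
4: W B6 → L2 miss [D]
5: W B6 → L2 hit [D]
6: R B2 → L2 miss wb→B6 [-]
7: W B2 → L2 hit [D]
8: R B4 → L0 hit [D]
9: R B9 → L1 miss wb→B5 [-]
10: W B9 → L1 hit [D]
11: R B3 → L3 miss wb→B7 [-]
12: R B2 → L2 hit [D]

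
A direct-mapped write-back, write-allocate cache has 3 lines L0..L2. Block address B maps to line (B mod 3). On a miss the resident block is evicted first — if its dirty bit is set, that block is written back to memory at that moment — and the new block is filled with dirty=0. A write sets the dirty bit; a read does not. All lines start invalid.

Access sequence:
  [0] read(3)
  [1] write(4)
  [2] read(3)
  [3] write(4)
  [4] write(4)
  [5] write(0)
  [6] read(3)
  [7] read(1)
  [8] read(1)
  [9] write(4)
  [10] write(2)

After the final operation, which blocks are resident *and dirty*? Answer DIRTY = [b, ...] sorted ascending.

  0 | R B3 → L0 miss [-]
  1 | W B4 → L1 miss [D]
  2 | R B3 → L0 hit [-]
  3 | W B4 → L1 hit [D]
  4 | W B4 → L1 hit [D]
  5 | W B0 → L0 miss [D]
  6 | R B3 → L0 miss wb→B0 [-]
  7 | R B1 → L1 miss wb→B4 [-]
  8 | R B1 → L1 hit [-]
  9 | W B4 → L1 miss [D]
  10 | W B2 → L2 miss [D]

DIRTY = [2, 4]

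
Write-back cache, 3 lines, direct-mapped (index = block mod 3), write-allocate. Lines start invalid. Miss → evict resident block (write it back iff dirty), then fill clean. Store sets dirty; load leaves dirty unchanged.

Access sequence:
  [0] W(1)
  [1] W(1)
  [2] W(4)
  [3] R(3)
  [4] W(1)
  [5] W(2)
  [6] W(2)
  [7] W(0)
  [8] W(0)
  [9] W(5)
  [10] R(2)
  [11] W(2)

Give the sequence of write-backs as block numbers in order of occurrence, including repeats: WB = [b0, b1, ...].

0: W B1 -> L1 miss  d=D]
1: W B1 -> L1 hit  d=D]
2: W B4 -> L1 miss wb->B1  d=D]
3: R B3 -> L0 miss  d=-]
4: W B1 -> L1 miss wb->B4  d=D]
5: W B2 -> L2 miss  d=D]
6: W B2 -> L2 hit  d=D]
7: W B0 -> L0 miss  d=D]
8: W B0 -> L0 hit  d=D]
9: W B5 -> L2 miss wb->B2  d=D]
10: R B2 -> L2 miss wb->B5  d=-]
11: W B2 -> L2 hit  d=D]

WB = [1, 4, 2, 5]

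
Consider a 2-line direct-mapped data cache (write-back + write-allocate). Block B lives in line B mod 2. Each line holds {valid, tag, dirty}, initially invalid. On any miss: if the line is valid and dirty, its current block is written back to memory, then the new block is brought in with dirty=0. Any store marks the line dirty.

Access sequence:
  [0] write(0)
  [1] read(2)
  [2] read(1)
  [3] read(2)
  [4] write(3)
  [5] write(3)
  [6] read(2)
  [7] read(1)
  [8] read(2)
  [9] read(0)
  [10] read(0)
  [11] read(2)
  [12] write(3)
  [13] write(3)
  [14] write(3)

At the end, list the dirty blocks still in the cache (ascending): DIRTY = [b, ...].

  0 | W B0 → L0 miss [D]
  1 | R B2 → L0 miss wb→B0 [-]
  2 | R B1 → L1 miss [-]
  3 | R B2 → L0 hit [-]
  4 | W B3 → L1 miss [D]
  5 | W B3 → L1 hit [D]
  6 | R B2 → L0 hit [-]
  7 | R B1 → L1 miss wb→B3 [-]
  8 | R B2 → L0 hit [-]
  9 | R B0 → L0 miss [-]
  10 | R B0 → L0 hit [-]
  11 | R B2 → L0 miss [-]
  12 | W B3 → L1 miss [D]
  13 | W B3 → L1 hit [D]
  14 | W B3 → L1 hit [D]

DIRTY = [3]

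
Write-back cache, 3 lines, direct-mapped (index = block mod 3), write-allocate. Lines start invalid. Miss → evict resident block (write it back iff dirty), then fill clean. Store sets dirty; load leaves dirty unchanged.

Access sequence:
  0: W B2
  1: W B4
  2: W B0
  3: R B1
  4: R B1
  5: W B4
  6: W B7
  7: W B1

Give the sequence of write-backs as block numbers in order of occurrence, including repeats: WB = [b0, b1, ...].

0: W B2 -> L2 miss  d=D]
1: W B4 -> L1 miss  d=D]
2: W B0 -> L0 miss  d=D]
3: R B1 -> L1 miss wb->B4  d=-]
4: R B1 -> L1 hit  d=-]
5: W B4 -> L1 miss  d=D]
6: W B7 -> L1 miss wb->B4  d=D]
7: W B1 -> L1 miss wb->B7  d=D]

WB = [4, 4, 7]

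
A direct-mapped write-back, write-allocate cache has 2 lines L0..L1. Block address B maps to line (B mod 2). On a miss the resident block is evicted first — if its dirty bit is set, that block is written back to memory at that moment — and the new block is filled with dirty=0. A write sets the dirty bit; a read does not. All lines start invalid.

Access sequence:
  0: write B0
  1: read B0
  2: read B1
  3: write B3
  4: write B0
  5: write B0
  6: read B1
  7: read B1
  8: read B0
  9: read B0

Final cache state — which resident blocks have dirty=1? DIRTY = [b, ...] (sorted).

0: W B0 → L0 miss [D]
1: R B0 → L0 hit [D]
2: R B1 → L1 miss [-]
3: W B3 → L1 miss [D]
4: W B0 → L0 hit [D]
5: W B0 → L0 hit [D]
6: R B1 → L1 miss wb→B3 [-]
7: R B1 → L1 hit [-]
8: R B0 → L0 hit [D]
9: R B0 → L0 hit [D]

DIRTY = [0]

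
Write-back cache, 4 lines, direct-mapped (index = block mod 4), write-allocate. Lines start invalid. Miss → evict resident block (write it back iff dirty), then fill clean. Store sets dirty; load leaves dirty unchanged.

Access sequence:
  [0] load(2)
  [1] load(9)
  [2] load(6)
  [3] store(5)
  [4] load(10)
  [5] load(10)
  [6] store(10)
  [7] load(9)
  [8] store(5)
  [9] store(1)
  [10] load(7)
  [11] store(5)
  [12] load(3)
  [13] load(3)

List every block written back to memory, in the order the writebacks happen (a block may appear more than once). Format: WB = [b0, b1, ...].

  0 | R B2 → L2 miss [-]
  1 | R B9 → L1 miss [-]
  2 | R B6 → L2 miss [-]
  3 | W B5 → L1 miss [D]
  4 | R B10 → L2 miss [-]
  5 | R B10 → L2 hit [-]
  6 | W B10 → L2 hit [D]
  7 | R B9 → L1 miss wb→B5 [-]
  8 | W B5 → L1 miss [D]
  9 | W B1 → L1 miss wb→B5 [D]
  10 | R B7 → L3 miss [-]
  11 | W B5 → L1 miss wb→B1 [D]
  12 | R B3 → L3 miss [-]
  13 | R B3 → L3 hit [-]

WB = [5, 5, 1]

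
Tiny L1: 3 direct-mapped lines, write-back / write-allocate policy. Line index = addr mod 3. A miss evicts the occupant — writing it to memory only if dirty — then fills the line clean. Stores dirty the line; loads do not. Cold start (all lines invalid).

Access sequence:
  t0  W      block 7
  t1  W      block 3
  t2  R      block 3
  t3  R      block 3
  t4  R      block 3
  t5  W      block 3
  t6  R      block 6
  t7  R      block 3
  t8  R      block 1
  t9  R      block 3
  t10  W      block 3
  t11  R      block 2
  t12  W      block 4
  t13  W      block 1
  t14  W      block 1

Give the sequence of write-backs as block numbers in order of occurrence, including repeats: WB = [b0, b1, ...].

0: W B7 -> L1 miss  d=D]
1: W B3 -> L0 miss  d=D]
2: R B3 -> L0 hit  d=D]
3: R B3 -> L0 hit  d=D]
4: R B3 -> L0 hit  d=D]
5: W B3 -> L0 hit  d=D]
6: R B6 -> L0 miss wb->B3  d=-]
7: R B3 -> L0 miss  d=-]
8: R B1 -> L1 miss wb->B7  d=-]
9: R B3 -> L0 hit  d=-]
10: W B3 -> L0 hit  d=D]
11: R B2 -> L2 miss  d=-]
12: W B4 -> L1 miss  d=D]
13: W B1 -> L1 miss wb->B4  d=D]
14: W B1 -> L1 hit  d=D]

WB = [3, 7, 4]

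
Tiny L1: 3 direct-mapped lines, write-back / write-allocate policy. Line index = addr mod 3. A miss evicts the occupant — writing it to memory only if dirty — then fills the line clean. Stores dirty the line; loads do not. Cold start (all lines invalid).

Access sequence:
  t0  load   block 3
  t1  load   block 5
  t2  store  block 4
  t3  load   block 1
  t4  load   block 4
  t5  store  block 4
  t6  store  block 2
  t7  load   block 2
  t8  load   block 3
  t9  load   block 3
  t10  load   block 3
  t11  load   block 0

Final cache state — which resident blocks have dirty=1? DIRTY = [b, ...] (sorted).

0: R B3 → L0 miss [-]
1: R B5 → L2 miss [-]
2: W B4 → L1 miss [D]
3: R B1 → L1 miss wb→B4 [-]
4: R B4 → L1 miss [-]
5: W B4 → L1 hit [D]
6: W B2 → L2 miss [D]
7: R B2 → L2 hit [D]
8: R B3 → L0 hit [-]
9: R B3 → L0 hit [-]
10: R B3 → L0 hit [-]
11: R B0 → L0 miss [-]

DIRTY = [2, 4]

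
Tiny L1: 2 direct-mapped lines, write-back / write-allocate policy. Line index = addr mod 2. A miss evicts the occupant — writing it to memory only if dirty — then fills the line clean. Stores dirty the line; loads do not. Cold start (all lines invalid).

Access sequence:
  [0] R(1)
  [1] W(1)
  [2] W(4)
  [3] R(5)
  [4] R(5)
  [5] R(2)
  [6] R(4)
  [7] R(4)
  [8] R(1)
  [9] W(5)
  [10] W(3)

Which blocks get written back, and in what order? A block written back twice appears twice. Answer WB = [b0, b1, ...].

WB = [1, 4, 5]

  0 | R B1 → L1 miss [-]
  1 | W B1 → L1 hit [D]
  2 | W B4 → L0 miss [D]
  3 | R B5 → L1 miss wb→B1 [-]
  4 | R B5 → L1 hit [-]
  5 | R B2 → L0 miss wb→B4 [-]
  6 | R B4 → L0 miss [-]
  7 | R B4 → L0 hit [-]
  8 | R B1 → L1 miss [-]
  9 | W B5 → L1 miss [D]
  10 | W B3 → L1 miss wb→B5 [D]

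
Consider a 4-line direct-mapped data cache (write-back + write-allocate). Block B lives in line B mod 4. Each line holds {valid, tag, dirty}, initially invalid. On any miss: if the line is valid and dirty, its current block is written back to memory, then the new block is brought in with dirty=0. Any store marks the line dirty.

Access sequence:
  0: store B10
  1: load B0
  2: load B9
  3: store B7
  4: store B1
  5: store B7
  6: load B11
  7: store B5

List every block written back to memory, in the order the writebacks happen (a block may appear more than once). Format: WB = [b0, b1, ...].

WB = [7, 1]

0: W B10 -> L2 miss  d=D]
1: R B0 -> L0 miss  d=-]
2: R B9 -> L1 miss  d=-]
3: W B7 -> L3 miss  d=D]
4: W B1 -> L1 miss  d=D]
5: W B7 -> L3 hit  d=D]
6: R B11 -> L3 miss wb->B7  d=-]
7: W B5 -> L1 miss wb->B1  d=D]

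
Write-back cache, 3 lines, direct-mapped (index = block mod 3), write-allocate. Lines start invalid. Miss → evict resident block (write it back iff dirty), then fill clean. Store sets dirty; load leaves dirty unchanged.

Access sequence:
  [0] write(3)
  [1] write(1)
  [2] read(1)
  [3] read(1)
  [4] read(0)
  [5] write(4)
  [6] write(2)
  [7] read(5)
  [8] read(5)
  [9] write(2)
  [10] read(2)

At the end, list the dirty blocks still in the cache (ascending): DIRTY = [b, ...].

  0 | W B3 → L0 miss [D]
  1 | W B1 → L1 miss [D]
  2 | R B1 → L1 hit [D]
  3 | R B1 → L1 hit [D]
  4 | R B0 → L0 miss wb→B3 [-]
  5 | W B4 → L1 miss wb→B1 [D]
  6 | W B2 → L2 miss [D]
  7 | R B5 → L2 miss wb→B2 [-]
  8 | R B5 → L2 hit [-]
  9 | W B2 → L2 miss [D]
  10 | R B2 → L2 hit [D]

DIRTY = [2, 4]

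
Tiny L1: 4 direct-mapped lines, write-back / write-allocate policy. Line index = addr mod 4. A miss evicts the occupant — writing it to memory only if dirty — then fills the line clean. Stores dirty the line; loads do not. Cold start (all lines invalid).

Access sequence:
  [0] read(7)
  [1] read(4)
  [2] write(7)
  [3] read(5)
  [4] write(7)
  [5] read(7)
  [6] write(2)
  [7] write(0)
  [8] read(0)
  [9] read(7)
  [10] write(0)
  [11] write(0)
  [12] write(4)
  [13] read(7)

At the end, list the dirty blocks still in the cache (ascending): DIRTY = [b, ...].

  0 | R B7 → L3 miss [-]
  1 | R B4 → L0 miss [-]
  2 | W B7 → L3 hit [D]
  3 | R B5 → L1 miss [-]
  4 | W B7 → L3 hit [D]
  5 | R B7 → L3 hit [D]
  6 | W B2 → L2 miss [D]
  7 | W B0 → L0 miss [D]
  8 | R B0 → L0 hit [D]
  9 | R B7 → L3 hit [D]
  10 | W B0 → L0 hit [D]
  11 | W B0 → L0 hit [D]
  12 | W B4 → L0 miss wb→B0 [D]
  13 | R B7 → L3 hit [D]

DIRTY = [2, 4, 7]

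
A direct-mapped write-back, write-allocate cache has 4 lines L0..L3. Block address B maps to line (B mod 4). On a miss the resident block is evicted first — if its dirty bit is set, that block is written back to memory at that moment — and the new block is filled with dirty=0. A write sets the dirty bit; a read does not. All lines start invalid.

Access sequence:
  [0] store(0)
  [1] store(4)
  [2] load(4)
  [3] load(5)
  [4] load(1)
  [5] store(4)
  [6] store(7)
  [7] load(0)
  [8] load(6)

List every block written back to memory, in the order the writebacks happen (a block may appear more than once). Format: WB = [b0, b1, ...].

0: W B0 -> L0 miss  d=D]
1: W B4 -> L0 miss wb->B0  d=D]
2: R B4 -> L0 hit  d=D]
3: R B5 -> L1 miss  d=-]
4: R B1 -> L1 miss  d=-]
5: W B4 -> L0 hit  d=D]
6: W B7 -> L3 miss  d=D]
7: R B0 -> L0 miss wb->B4  d=-]
8: R B6 -> L2 miss  d=-]

WB = [0, 4]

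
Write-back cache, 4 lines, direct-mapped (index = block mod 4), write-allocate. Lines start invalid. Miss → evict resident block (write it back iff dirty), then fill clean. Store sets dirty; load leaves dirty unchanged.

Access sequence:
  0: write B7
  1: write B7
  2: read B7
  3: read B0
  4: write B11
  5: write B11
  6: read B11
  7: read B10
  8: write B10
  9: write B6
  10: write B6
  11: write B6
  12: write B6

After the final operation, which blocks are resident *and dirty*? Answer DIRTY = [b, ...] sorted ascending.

0: W B7 → L3 miss [D]
1: W B7 → L3 hit [D]
2: R B7 → L3 hit [D]
3: R B0 → L0 miss [-]
4: W B11 → L3 miss wb→B7 [D]
5: W B11 → L3 hit [D]
6: R B11 → L3 hit [D]
7: R B10 → L2 miss [-]
8: W B10 → L2 hit [D]
9: W B6 → L2 miss wb→B10 [D]
10: W B6 → L2 hit [D]
11: W B6 → L2 hit [D]
12: W B6 → L2 hit [D]

DIRTY = [6, 11]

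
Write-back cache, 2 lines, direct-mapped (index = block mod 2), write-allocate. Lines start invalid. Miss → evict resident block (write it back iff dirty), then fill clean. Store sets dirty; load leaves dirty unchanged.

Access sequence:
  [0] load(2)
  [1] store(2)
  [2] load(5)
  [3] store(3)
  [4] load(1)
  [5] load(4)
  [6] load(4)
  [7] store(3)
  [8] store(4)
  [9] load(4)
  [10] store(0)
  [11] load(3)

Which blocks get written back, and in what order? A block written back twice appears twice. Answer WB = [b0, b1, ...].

0: R B2 -> L0 miss  d=-]
1: W B2 -> L0 hit  d=D]
2: R B5 -> L1 miss  d=-]
3: W B3 -> L1 miss  d=D]
4: R B1 -> L1 miss wb->B3  d=-]
5: R B4 -> L0 miss wb->B2  d=-]
6: R B4 -> L0 hit  d=-]
7: W B3 -> L1 miss  d=D]
8: W B4 -> L0 hit  d=D]
9: R B4 -> L0 hit  d=D]
10: W B0 -> L0 miss wb->B4  d=D]
11: R B3 -> L1 hit  d=D]

WB = [3, 2, 4]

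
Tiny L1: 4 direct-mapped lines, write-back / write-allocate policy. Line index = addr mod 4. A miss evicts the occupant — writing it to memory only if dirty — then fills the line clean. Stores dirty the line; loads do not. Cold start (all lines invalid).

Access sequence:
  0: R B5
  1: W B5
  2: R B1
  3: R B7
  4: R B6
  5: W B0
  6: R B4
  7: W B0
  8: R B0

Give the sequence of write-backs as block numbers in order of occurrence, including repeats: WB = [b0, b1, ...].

WB = [5, 0]

0: R B5 -> L1 miss  d=-]
1: W B5 -> L1 hit  d=D]
2: R B1 -> L1 miss wb->B5  d=-]
3: R B7 -> L3 miss  d=-]
4: R B6 -> L2 miss  d=-]
5: W B0 -> L0 miss  d=D]
6: R B4 -> L0 miss wb->B0  d=-]
7: W B0 -> L0 miss  d=D]
8: R B0 -> L0 hit  d=D]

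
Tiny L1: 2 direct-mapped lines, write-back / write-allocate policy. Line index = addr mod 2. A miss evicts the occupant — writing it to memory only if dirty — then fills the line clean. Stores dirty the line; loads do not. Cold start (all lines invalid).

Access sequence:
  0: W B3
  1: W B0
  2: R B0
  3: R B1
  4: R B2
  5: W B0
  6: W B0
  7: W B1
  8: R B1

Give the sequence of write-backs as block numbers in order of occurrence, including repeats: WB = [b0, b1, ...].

0: W B3 -> L1 miss  d=D]
1: W B0 -> L0 miss  d=D]
2: R B0 -> L0 hit  d=D]
3: R B1 -> L1 miss wb->B3  d=-]
4: R B2 -> L0 miss wb->B0  d=-]
5: W B0 -> L0 miss  d=D]
6: W B0 -> L0 hit  d=D]
7: W B1 -> L1 hit  d=D]
8: R B1 -> L1 hit  d=D]

WB = [3, 0]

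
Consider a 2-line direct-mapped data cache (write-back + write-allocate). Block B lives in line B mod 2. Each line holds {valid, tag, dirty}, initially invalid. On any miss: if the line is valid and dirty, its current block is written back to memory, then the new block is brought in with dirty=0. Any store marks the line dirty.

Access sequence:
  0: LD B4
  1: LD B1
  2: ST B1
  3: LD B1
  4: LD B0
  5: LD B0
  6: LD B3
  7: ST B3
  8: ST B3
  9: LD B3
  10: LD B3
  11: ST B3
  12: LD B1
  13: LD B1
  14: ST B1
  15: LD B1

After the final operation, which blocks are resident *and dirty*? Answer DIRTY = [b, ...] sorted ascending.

DIRTY = [1]

0: R B4 -> L0 miss  d=-]
1: R B1 -> L1 miss  d=-]
2: W B1 -> L1 hit  d=D]
3: R B1 -> L1 hit  d=D]
4: R B0 -> L0 miss  d=-]
5: R B0 -> L0 hit  d=-]
6: R B3 -> L1 miss wb->B1  d=-]
7: W B3 -> L1 hit  d=D]
8: W B3 -> L1 hit  d=D]
9: R B3 -> L1 hit  d=D]
10: R B3 -> L1 hit  d=D]
11: W B3 -> L1 hit  d=D]
12: R B1 -> L1 miss wb->B3  d=-]
13: R B1 -> L1 hit  d=-]
14: W B1 -> L1 hit  d=D]
15: R B1 -> L1 hit  d=D]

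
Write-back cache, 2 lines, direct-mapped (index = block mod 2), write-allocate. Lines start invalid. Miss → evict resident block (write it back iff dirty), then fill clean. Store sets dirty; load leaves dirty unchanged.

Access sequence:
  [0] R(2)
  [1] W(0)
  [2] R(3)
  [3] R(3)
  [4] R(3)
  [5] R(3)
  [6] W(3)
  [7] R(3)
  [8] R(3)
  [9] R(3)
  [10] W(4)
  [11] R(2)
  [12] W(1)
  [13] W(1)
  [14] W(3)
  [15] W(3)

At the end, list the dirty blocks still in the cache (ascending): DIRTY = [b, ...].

0: R B2 → L0 miss [-]
1: W B0 → L0 miss [D]
2: R B3 → L1 miss [-]
3: R B3 → L1 hit [-]
4: R B3 → L1 hit [-]
5: R B3 → L1 hit [-]
6: W B3 → L1 hit [D]
7: R B3 → L1 hit [D]
8: R B3 → L1 hit [D]
9: R B3 → L1 hit [D]
10: W B4 → L0 miss wb→B0 [D]
11: R B2 → L0 miss wb→B4 [-]
12: W B1 → L1 miss wb→B3 [D]
13: W B1 → L1 hit [D]
14: W B3 → L1 miss wb→B1 [D]
15: W B3 → L1 hit [D]

DIRTY = [3]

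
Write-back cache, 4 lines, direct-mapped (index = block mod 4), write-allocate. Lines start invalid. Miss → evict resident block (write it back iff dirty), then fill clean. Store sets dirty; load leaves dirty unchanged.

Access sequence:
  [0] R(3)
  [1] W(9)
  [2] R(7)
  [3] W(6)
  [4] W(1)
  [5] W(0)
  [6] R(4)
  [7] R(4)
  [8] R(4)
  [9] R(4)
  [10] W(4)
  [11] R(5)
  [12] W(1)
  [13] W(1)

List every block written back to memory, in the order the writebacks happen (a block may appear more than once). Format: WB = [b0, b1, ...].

WB = [9, 0, 1]

0: R B3 → L3 miss [-]
1: W B9 → L1 miss [D]
2: R B7 → L3 miss [-]
3: W B6 → L2 miss [D]
4: W B1 → L1 miss wb→B9 [D]
5: W B0 → L0 miss [D]
6: R B4 → L0 miss wb→B0 [-]
7: R B4 → L0 hit [-]
8: R B4 → L0 hit [-]
9: R B4 → L0 hit [-]
10: W B4 → L0 hit [D]
11: R B5 → L1 miss wb→B1 [-]
12: W B1 → L1 miss [D]
13: W B1 → L1 hit [D]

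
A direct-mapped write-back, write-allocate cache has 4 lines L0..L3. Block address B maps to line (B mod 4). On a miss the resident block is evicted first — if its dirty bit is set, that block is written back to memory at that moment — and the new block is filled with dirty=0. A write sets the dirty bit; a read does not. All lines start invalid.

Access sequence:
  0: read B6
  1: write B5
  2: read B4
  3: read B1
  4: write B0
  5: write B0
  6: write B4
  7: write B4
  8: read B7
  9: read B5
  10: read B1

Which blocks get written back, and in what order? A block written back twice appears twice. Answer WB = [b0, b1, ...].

  0 | R B6 → L2 miss [-]
  1 | W B5 → L1 miss [D]
  2 | R B4 → L0 miss [-]
  3 | R B1 → L1 miss wb→B5 [-]
  4 | W B0 → L0 miss [D]
  5 | W B0 → L0 hit [D]
  6 | W B4 → L0 miss wb→B0 [D]
  7 | W B4 → L0 hit [D]
  8 | R B7 → L3 miss [-]
  9 | R B5 → L1 miss [-]
  10 | R B1 → L1 miss [-]

WB = [5, 0]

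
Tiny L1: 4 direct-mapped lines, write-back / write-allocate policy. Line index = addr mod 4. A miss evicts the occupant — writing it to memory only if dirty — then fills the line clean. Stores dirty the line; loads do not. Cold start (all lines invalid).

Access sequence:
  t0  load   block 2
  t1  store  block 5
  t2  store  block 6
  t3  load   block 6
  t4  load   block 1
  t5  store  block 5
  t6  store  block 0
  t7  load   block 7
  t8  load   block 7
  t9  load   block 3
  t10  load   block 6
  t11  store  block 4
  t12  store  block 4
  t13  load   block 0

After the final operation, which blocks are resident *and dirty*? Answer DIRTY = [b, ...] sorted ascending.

  0 | R B2 → L2 miss [-]
  1 | W B5 → L1 miss [D]
  2 | W B6 → L2 miss [D]
  3 | R B6 → L2 hit [D]
  4 | R B1 → L1 miss wb→B5 [-]
  5 | W B5 → L1 miss [D]
  6 | W B0 → L0 miss [D]
  7 | R B7 → L3 miss [-]
  8 | R B7 → L3 hit [-]
  9 | R B3 → L3 miss [-]
  10 | R B6 → L2 hit [D]
  11 | W B4 → L0 miss wb→B0 [D]
  12 | W B4 → L0 hit [D]
  13 | R B0 → L0 miss wb→B4 [-]

DIRTY = [5, 6]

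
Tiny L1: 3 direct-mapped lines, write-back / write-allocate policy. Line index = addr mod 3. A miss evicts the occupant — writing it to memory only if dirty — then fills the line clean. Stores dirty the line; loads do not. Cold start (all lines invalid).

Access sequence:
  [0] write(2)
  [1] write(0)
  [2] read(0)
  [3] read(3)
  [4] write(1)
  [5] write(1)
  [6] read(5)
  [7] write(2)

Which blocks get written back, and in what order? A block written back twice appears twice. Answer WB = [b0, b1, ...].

  0 | W B2 → L2 miss [D]
  1 | W B0 → L0 miss [D]
  2 | R B0 → L0 hit [D]
  3 | R B3 → L0 miss wb→B0 [-]
  4 | W B1 → L1 miss [D]
  5 | W B1 → L1 hit [D]
  6 | R B5 → L2 miss wb→B2 [-]
  7 | W B2 → L2 miss [D]

WB = [0, 2]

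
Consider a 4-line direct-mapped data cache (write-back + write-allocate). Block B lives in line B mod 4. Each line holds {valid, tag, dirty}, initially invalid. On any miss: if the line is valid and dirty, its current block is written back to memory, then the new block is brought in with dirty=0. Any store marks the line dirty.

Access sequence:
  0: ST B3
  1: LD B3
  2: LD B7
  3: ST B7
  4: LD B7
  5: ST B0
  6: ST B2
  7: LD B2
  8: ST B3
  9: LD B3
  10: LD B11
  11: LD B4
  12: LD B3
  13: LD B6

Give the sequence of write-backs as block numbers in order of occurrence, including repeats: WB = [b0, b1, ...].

  0 | W B3 → L3 miss [D]
  1 | R B3 → L3 hit [D]
  2 | R B7 → L3 miss wb→B3 [-]
  3 | W B7 → L3 hit [D]
  4 | R B7 → L3 hit [D]
  5 | W B0 → L0 miss [D]
  6 | W B2 → L2 miss [D]
  7 | R B2 → L2 hit [D]
  8 | W B3 → L3 miss wb→B7 [D]
  9 | R B3 → L3 hit [D]
  10 | R B11 → L3 miss wb→B3 [-]
  11 | R B4 → L0 miss wb→B0 [-]
  12 | R B3 → L3 miss [-]
  13 | R B6 → L2 miss wb→B2 [-]

WB = [3, 7, 3, 0, 2]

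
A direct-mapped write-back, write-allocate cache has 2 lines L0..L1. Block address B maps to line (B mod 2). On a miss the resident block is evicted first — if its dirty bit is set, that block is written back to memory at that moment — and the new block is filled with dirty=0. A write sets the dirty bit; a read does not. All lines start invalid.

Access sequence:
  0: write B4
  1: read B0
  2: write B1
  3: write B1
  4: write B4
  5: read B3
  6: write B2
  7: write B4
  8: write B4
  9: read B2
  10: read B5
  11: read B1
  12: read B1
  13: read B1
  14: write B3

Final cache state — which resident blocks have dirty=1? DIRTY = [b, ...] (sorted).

DIRTY = [3]

0: W B4 -> L0 miss  d=D]
1: R B0 -> L0 miss wb->B4  d=-]
2: W B1 -> L1 miss  d=D]
3: W B1 -> L1 hit  d=D]
4: W B4 -> L0 miss  d=D]
5: R B3 -> L1 miss wb->B1  d=-]
6: W B2 -> L0 miss wb->B4  d=D]
7: W B4 -> L0 miss wb->B2  d=D]
8: W B4 -> L0 hit  d=D]
9: R B2 -> L0 miss wb->B4  d=-]
10: R B5 -> L1 miss  d=-]
11: R B1 -> L1 miss  d=-]
12: R B1 -> L1 hit  d=-]
13: R B1 -> L1 hit  d=-]
14: W B3 -> L1 miss  d=D]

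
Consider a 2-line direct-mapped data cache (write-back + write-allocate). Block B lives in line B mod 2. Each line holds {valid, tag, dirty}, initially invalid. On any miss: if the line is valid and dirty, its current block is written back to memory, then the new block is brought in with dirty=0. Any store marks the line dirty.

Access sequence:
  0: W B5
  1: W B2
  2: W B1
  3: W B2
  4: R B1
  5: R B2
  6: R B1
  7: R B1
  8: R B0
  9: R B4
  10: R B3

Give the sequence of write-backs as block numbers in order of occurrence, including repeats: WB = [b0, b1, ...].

0: W B5 → L1 miss [D]
1: W B2 → L0 miss [D]
2: W B1 → L1 miss wb→B5 [D]
3: W B2 → L0 hit [D]
4: R B1 → L1 hit [D]
5: R B2 → L0 hit [D]
6: R B1 → L1 hit [D]
7: R B1 → L1 hit [D]
8: R B0 → L0 miss wb→B2 [-]
9: R B4 → L0 miss [-]
10: R B3 → L1 miss wb→B1 [-]

WB = [5, 2, 1]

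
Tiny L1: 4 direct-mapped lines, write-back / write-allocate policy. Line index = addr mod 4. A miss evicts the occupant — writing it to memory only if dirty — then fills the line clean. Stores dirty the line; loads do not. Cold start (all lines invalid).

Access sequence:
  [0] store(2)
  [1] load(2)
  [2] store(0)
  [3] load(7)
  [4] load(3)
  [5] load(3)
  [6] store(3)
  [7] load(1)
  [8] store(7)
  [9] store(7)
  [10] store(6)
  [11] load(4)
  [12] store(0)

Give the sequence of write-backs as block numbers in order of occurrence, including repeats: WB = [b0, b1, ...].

0: W B2 → L2 miss [D]
1: R B2 → L2 hit [D]
2: W B0 → L0 miss [D]
3: R B7 → L3 miss [-]
4: R B3 → L3 miss [-]
5: R B3 → L3 hit [-]
6: W B3 → L3 hit [D]
7: R B1 → L1 miss [-]
8: W B7 → L3 miss wb→B3 [D]
9: W B7 → L3 hit [D]
10: W B6 → L2 miss wb→B2 [D]
11: R B4 → L0 miss wb→B0 [-]
12: W B0 → L0 miss [D]

WB = [3, 2, 0]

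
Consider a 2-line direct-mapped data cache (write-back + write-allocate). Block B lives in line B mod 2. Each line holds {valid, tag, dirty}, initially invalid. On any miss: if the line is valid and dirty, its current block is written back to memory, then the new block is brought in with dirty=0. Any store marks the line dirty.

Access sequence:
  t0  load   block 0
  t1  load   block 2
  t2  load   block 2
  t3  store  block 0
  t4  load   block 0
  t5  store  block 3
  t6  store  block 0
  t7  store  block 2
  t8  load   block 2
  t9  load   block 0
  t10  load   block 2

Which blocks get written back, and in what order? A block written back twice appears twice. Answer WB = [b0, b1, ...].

0: R B0 -> L0 miss  d=-]
1: R B2 -> L0 miss  d=-]
2: R B2 -> L0 hit  d=-]
3: W B0 -> L0 miss  d=D]
4: R B0 -> L0 hit  d=D]
5: W B3 -> L1 miss  d=D]
6: W B0 -> L0 hit  d=D]
7: W B2 -> L0 miss wb->B0  d=D]
8: R B2 -> L0 hit  d=D]
9: R B0 -> L0 miss wb->B2  d=-]
10: R B2 -> L0 miss  d=-]

WB = [0, 2]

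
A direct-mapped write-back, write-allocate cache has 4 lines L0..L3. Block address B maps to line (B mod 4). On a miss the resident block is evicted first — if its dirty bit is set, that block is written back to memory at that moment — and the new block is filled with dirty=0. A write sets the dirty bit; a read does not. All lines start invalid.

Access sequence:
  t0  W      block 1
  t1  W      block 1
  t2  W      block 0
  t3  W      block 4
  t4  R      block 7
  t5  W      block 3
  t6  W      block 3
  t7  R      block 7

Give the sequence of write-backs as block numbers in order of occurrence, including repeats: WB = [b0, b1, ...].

0: W B1 → L1 miss [D]
1: W B1 → L1 hit [D]
2: W B0 → L0 miss [D]
3: W B4 → L0 miss wb→B0 [D]
4: R B7 → L3 miss [-]
5: W B3 → L3 miss [D]
6: W B3 → L3 hit [D]
7: R B7 → L3 miss wb→B3 [-]

WB = [0, 3]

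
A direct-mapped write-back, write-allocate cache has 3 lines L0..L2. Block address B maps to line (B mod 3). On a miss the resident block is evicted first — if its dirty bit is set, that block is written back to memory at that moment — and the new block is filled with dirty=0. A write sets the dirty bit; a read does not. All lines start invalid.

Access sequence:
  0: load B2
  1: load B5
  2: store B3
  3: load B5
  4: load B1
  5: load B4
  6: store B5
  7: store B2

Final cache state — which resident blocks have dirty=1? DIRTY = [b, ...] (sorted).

DIRTY = [2, 3]

  0 | R B2 → L2 miss [-]
  1 | R B5 → L2 miss [-]
  2 | W B3 → L0 miss [D]
  3 | R B5 → L2 hit [-]
  4 | R B1 → L1 miss [-]
  5 | R B4 → L1 miss [-]
  6 | W B5 → L2 hit [D]
  7 | W B2 → L2 miss wb→B5 [D]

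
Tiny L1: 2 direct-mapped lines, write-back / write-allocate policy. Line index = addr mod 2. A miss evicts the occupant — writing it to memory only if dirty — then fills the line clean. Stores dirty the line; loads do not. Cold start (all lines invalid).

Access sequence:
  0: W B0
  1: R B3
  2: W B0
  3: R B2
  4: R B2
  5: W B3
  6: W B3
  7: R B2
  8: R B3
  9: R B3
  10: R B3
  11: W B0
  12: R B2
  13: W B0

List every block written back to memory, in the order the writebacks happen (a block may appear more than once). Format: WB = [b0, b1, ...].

WB = [0, 0]

0: W B0 -> L0 miss  d=D]
1: R B3 -> L1 miss  d=-]
2: W B0 -> L0 hit  d=D]
3: R B2 -> L0 miss wb->B0  d=-]
4: R B2 -> L0 hit  d=-]
5: W B3 -> L1 hit  d=D]
6: W B3 -> L1 hit  d=D]
7: R B2 -> L0 hit  d=-]
8: R B3 -> L1 hit  d=D]
9: R B3 -> L1 hit  d=D]
10: R B3 -> L1 hit  d=D]
11: W B0 -> L0 miss  d=D]
12: R B2 -> L0 miss wb->B0  d=-]
13: W B0 -> L0 miss  d=D]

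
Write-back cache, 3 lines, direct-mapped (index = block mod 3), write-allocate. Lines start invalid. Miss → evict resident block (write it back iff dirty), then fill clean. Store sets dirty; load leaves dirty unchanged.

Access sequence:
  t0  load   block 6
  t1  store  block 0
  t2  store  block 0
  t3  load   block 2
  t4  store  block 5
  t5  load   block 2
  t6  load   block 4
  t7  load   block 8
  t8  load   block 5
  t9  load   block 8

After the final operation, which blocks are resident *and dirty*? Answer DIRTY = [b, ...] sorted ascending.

DIRTY = [0]

  0 | R B6 → L0 miss [-]
  1 | W B0 → L0 miss [D]
  2 | W B0 → L0 hit [D]
  3 | R B2 → L2 miss [-]
  4 | W B5 → L2 miss [D]
  5 | R B2 → L2 miss wb→B5 [-]
  6 | R B4 → L1 miss [-]
  7 | R B8 → L2 miss [-]
  8 | R B5 → L2 miss [-]
  9 | R B8 → L2 miss [-]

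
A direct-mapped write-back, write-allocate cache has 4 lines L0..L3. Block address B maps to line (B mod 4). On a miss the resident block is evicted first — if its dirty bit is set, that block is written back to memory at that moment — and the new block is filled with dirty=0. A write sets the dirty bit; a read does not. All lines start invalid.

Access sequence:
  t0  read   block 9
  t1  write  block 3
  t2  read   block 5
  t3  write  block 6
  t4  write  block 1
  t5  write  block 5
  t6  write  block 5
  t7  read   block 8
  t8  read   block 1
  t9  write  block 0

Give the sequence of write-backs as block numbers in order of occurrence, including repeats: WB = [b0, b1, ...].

0: R B9 -> L1 miss  d=-]
1: W B3 -> L3 miss  d=D]
2: R B5 -> L1 miss  d=-]
3: W B6 -> L2 miss  d=D]
4: W B1 -> L1 miss  d=D]
5: W B5 -> L1 miss wb->B1  d=D]
6: W B5 -> L1 hit  d=D]
7: R B8 -> L0 miss  d=-]
8: R B1 -> L1 miss wb->B5  d=-]
9: W B0 -> L0 miss  d=D]

WB = [1, 5]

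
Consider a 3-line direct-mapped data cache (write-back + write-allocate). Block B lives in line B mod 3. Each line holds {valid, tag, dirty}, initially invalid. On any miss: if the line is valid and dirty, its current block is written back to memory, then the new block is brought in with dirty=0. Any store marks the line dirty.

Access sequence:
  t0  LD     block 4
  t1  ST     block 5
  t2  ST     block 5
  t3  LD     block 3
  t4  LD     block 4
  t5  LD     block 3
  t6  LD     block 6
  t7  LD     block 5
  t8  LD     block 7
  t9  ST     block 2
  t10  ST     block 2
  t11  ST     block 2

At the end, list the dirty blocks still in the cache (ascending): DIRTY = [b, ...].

DIRTY = [2]

0: R B4 → L1 miss [-]
1: W B5 → L2 miss [D]
2: W B5 → L2 hit [D]
3: R B3 → L0 miss [-]
4: R B4 → L1 hit [-]
5: R B3 → L0 hit [-]
6: R B6 → L0 miss [-]
7: R B5 → L2 hit [D]
8: R B7 → L1 miss [-]
9: W B2 → L2 miss wb→B5 [D]
10: W B2 → L2 hit [D]
11: W B2 → L2 hit [D]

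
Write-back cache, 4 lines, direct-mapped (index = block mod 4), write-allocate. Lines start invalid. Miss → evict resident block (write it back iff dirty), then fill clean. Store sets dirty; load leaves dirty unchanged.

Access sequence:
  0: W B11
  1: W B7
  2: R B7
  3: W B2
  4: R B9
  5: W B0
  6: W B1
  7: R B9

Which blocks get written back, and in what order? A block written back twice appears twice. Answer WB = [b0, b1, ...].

WB = [11, 1]

  0 | W B11 → L3 miss [D]
  1 | W B7 → L3 miss wb→B11 [D]
  2 | R B7 → L3 hit [D]
  3 | W B2 → L2 miss [D]
  4 | R B9 → L1 miss [-]
  5 | W B0 → L0 miss [D]
  6 | W B1 → L1 miss [D]
  7 | R B9 → L1 miss wb→B1 [-]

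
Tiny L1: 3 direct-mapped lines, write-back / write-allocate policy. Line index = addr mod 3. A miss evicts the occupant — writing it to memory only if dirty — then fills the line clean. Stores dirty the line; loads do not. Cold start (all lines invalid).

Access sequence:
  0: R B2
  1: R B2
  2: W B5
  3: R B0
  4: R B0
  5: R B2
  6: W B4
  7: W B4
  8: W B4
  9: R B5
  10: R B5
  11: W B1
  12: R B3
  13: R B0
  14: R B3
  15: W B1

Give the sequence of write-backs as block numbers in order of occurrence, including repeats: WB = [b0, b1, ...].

0: R B2 -> L2 miss  d=-]
1: R B2 -> L2 hit  d=-]
2: W B5 -> L2 miss  d=D]
3: R B0 -> L0 miss  d=-]
4: R B0 -> L0 hit  d=-]
5: R B2 -> L2 miss wb->B5  d=-]
6: W B4 -> L1 miss  d=D]
7: W B4 -> L1 hit  d=D]
8: W B4 -> L1 hit  d=D]
9: R B5 -> L2 miss  d=-]
10: R B5 -> L2 hit  d=-]
11: W B1 -> L1 miss wb->B4  d=D]
12: R B3 -> L0 miss  d=-]
13: R B0 -> L0 miss  d=-]
14: R B3 -> L0 miss  d=-]
15: W B1 -> L1 hit  d=D]

WB = [5, 4]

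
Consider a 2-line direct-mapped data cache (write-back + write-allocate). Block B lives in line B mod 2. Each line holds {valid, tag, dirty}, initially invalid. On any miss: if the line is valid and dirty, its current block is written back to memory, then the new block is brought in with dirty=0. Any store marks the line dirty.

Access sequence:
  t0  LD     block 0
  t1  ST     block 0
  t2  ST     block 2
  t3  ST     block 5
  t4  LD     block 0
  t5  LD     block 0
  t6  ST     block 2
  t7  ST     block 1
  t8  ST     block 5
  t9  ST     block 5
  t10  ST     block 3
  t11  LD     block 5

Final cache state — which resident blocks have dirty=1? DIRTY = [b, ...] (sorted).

0: R B0 → L0 miss [-]
1: W B0 → L0 hit [D]
2: W B2 → L0 miss wb→B0 [D]
3: W B5 → L1 miss [D]
4: R B0 → L0 miss wb→B2 [-]
5: R B0 → L0 hit [-]
6: W B2 → L0 miss [D]
7: W B1 → L1 miss wb→B5 [D]
8: W B5 → L1 miss wb→B1 [D]
9: W B5 → L1 hit [D]
10: W B3 → L1 miss wb→B5 [D]
11: R B5 → L1 miss wb→B3 [-]

DIRTY = [2]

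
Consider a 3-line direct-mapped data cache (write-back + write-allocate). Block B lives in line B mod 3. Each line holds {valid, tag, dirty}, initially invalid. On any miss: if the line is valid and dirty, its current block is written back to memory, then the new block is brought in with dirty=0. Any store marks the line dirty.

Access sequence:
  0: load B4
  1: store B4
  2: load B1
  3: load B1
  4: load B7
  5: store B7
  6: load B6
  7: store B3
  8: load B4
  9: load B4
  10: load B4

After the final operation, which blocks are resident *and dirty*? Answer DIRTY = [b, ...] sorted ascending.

0: R B4 → L1 miss [-]
1: W B4 → L1 hit [D]
2: R B1 → L1 miss wb→B4 [-]
3: R B1 → L1 hit [-]
4: R B7 → L1 miss [-]
5: W B7 → L1 hit [D]
6: R B6 → L0 miss [-]
7: W B3 → L0 miss [D]
8: R B4 → L1 miss wb→B7 [-]
9: R B4 → L1 hit [-]
10: R B4 → L1 hit [-]

DIRTY = [3]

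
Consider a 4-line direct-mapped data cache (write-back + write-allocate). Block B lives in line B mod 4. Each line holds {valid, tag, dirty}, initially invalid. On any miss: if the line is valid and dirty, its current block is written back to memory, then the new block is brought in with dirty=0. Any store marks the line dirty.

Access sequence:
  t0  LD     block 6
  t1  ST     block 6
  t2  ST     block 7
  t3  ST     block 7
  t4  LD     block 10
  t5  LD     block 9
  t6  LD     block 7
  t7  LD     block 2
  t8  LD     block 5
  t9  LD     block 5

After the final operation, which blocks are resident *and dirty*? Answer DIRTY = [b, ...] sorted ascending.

  0 | R B6 → L2 miss [-]
  1 | W B6 → L2 hit [D]
  2 | W B7 → L3 miss [D]
  3 | W B7 → L3 hit [D]
  4 | R B10 → L2 miss wb→B6 [-]
  5 | R B9 → L1 miss [-]
  6 | R B7 → L3 hit [D]
  7 | R B2 → L2 miss [-]
  8 | R B5 → L1 miss [-]
  9 | R B5 → L1 hit [-]

DIRTY = [7]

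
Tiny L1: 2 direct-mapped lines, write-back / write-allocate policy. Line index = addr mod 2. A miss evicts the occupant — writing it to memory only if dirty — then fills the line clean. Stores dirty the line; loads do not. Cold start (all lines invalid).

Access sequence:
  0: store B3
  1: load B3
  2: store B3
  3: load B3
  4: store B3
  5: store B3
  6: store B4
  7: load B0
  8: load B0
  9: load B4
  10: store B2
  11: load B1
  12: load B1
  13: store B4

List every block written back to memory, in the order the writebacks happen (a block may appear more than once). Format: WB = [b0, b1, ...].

WB = [4, 3, 2]

0: W B3 -> L1 miss  d=D]
1: R B3 -> L1 hit  d=D]
2: W B3 -> L1 hit  d=D]
3: R B3 -> L1 hit  d=D]
4: W B3 -> L1 hit  d=D]
5: W B3 -> L1 hit  d=D]
6: W B4 -> L0 miss  d=D]
7: R B0 -> L0 miss wb->B4  d=-]
8: R B0 -> L0 hit  d=-]
9: R B4 -> L0 miss  d=-]
10: W B2 -> L0 miss  d=D]
11: R B1 -> L1 miss wb->B3  d=-]
12: R B1 -> L1 hit  d=-]
13: W B4 -> L0 miss wb->B2  d=D]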